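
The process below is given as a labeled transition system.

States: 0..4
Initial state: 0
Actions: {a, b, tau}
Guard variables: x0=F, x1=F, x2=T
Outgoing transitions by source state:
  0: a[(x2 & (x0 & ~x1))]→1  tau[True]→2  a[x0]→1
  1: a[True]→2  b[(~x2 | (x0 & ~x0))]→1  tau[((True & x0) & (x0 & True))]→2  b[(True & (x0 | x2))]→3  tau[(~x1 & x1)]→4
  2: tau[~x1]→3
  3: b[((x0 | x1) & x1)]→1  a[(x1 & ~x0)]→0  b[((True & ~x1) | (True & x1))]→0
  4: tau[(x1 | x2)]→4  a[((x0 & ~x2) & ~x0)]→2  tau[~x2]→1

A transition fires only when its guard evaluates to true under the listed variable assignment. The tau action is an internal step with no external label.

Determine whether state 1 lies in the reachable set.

After dropping false guards: 6 live edges.
depth 0: {0}
depth 1: {2}  cumulative {0,2}
depth 2: {3}  cumulative {0,2,3}
R = {0,2,3}

Answer: UNREACHABLE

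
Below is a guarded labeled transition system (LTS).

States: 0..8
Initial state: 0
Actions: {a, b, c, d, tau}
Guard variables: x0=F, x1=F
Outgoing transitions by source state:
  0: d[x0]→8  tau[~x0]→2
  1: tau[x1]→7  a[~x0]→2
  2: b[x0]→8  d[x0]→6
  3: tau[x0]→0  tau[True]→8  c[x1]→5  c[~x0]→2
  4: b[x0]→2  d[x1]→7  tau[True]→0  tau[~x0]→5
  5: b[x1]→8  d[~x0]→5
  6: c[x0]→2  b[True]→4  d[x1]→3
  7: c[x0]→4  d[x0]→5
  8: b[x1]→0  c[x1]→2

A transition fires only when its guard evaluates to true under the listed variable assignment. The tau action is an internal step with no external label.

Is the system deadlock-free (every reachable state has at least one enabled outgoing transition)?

Answer: DEADLOCK at state 2

Trace:
Reach set: {0,2}
  0: tau→2  [1 out]
  2: ∅  [STUCK]
witness 2: tau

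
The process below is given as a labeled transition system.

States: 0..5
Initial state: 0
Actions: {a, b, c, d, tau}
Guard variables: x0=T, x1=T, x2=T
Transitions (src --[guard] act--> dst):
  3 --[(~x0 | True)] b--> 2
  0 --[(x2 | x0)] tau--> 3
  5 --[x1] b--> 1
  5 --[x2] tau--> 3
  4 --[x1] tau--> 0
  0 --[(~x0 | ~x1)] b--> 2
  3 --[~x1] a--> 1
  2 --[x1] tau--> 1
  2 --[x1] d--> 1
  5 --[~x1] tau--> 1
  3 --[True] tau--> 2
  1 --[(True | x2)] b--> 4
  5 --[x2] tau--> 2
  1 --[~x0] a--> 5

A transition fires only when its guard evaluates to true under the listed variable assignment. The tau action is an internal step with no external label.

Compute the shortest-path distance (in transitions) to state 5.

Answer: UNREACHABLE

Trace:
Layered search for 5:
  L0 = {0}
  L1 = {3}
  L2 = {2}
  L3 = {1}
  L4 = {4}
5 never appears.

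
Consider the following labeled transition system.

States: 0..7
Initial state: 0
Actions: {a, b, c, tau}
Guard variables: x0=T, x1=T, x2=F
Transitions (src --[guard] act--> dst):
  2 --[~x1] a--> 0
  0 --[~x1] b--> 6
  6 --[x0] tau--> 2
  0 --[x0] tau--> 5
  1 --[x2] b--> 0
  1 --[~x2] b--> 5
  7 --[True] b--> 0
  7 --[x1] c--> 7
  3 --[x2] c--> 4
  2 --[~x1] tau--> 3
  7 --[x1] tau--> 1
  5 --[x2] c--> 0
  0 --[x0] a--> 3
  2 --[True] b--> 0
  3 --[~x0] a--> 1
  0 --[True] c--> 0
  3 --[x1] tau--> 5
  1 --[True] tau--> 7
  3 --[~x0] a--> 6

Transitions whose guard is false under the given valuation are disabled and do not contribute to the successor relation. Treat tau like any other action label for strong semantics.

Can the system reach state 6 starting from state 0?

11 transition(s) survive guard evaluation.
Layer 0: {0}
Layer 1: {3,5}  now seen {0,3,5}
R = {0,3,5}

Answer: UNREACHABLE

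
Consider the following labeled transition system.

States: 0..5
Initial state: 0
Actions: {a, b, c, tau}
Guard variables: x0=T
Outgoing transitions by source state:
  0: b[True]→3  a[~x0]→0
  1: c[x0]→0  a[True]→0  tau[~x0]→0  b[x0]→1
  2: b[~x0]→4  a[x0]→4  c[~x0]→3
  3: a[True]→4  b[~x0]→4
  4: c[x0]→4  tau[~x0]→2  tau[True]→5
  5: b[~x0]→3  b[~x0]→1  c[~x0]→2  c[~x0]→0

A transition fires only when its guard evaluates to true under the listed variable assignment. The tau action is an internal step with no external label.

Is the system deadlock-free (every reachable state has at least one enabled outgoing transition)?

Answer: DEADLOCK at state 5

Analysis:
R = {0,3,4,5}
  0: b→3  [1 exit(s)]
  3: a→4  [1 exit(s)]
  4: c→4  tau→5  [2 exit(s)]
  5: ∅  [deadlock]
Path to 5: b·a·tau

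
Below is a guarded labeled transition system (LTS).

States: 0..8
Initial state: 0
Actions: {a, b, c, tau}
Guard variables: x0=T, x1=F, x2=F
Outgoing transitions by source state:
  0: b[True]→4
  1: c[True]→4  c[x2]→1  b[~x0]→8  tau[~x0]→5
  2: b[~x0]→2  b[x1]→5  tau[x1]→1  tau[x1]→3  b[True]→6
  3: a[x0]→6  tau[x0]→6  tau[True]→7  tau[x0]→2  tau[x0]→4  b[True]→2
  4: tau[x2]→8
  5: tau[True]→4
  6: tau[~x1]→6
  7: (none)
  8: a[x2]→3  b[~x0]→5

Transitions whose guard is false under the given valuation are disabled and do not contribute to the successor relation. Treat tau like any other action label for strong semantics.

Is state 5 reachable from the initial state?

After dropping false guards: 11 live edges.
L0 = {0}
L1 = {4}  cumulative {0,4}
R = {0,4}

Answer: UNREACHABLE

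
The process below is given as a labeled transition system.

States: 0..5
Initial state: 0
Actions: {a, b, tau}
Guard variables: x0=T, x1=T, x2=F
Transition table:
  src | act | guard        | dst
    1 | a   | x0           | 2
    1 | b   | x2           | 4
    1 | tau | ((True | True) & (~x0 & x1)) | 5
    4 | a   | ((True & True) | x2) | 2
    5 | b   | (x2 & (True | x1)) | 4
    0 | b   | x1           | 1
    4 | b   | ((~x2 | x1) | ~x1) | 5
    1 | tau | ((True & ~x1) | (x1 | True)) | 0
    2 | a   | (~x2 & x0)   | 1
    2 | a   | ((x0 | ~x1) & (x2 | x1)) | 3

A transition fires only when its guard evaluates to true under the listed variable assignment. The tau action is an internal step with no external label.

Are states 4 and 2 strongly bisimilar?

Bisimulation quotient by refinement:
  π0 = {{0,1,2,3,4,5}}
  π1 = {{0},{1},{2},{3,5},{4}}
5 equivalence class(es) (converged in 2)
4∈{4}, 2∈{2}

Answer: NOT BISIMILAR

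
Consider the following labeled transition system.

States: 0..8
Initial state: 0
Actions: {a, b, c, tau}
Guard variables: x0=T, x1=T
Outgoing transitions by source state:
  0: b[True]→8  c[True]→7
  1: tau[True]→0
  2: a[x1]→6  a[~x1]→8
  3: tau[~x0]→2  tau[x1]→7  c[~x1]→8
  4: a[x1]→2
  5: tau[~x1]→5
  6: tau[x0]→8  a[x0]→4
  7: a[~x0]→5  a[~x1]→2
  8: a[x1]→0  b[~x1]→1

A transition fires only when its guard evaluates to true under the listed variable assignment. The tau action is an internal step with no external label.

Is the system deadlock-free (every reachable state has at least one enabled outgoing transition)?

Answer: DEADLOCK at state 7

Working:
Reachable = {0,7,8}
  0: b→8  c→7  [2 out]
  7: ∅  [no exit]
  8: a→0  [1 out]
trace reaching 7: c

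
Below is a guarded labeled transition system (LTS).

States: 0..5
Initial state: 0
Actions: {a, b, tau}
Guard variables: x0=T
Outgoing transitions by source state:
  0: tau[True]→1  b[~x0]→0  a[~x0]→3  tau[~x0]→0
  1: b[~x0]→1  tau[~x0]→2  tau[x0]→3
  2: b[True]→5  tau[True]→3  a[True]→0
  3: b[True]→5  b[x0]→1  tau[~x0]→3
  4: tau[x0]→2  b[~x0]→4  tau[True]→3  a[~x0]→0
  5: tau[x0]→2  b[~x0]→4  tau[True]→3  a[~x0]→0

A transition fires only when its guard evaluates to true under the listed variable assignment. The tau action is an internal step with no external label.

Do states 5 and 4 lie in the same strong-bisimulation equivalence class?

Refine partition for ~:
  π0 = {{0,1,2,3,4,5}}
  π1 = {{0,1,4,5},{2},{3}}
  π2 = {{0},{1},{2},{3},{4,5}}
stable after 3 split(s): 5 block(s)
[5]={4,5}  [4]={4,5}

Answer: BISIMILAR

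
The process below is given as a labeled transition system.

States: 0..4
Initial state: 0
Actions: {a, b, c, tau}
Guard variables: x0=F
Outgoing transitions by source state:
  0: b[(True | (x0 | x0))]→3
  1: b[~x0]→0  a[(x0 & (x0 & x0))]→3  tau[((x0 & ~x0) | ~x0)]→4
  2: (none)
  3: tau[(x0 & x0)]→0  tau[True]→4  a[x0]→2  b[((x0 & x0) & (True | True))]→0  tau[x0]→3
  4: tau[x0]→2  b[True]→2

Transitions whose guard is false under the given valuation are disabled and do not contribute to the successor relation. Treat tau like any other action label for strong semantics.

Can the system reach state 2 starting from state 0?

Guard filter leaves 5 enabled edge(s).
depth 0: {0}
depth 1: {3}  cumulative {0,3}
depth 2: {4}  cumulative {0,3,4}
depth 3: {2}  cumulative {0,2,3,4}
R = {0,2,3,4}
witness 2: b·tau·b

Answer: REACHABLE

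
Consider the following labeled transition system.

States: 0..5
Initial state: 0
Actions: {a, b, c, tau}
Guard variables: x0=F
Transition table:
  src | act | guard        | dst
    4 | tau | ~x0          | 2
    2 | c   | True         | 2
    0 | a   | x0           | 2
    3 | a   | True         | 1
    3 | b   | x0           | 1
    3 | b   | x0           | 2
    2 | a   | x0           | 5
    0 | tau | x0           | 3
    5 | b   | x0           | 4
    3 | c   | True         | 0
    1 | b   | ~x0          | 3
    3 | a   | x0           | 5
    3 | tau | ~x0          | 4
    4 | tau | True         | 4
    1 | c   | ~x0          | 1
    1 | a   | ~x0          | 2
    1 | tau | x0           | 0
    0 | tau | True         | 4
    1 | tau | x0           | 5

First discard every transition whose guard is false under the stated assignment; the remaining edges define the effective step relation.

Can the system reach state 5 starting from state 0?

Answer: UNREACHABLE

Working:
10 transition(s) survive guard evaluation.
depth 0: {0}
depth 1: {4}  cumulative {0,4}
depth 2: {2}  cumulative {0,2,4}
Reachable = {0,2,4}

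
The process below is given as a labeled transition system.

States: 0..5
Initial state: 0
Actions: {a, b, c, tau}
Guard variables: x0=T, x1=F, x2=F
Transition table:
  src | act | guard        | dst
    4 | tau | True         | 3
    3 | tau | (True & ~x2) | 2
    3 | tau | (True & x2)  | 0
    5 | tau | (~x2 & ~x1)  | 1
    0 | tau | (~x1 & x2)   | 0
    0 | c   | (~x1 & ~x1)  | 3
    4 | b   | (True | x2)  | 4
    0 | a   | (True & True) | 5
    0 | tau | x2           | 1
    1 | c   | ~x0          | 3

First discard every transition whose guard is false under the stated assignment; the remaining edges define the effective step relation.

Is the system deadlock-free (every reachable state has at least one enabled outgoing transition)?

Answer: DEADLOCK at state 1

Analysis:
R = {0,1,2,3,5}
  0: a→5  c→3  [2 out]
  1: ∅  [STUCK]
  2: ∅  [STUCK]
  3: tau→2  [1 out]
  5: tau→1  [1 out]
trace reaching 1: a·tau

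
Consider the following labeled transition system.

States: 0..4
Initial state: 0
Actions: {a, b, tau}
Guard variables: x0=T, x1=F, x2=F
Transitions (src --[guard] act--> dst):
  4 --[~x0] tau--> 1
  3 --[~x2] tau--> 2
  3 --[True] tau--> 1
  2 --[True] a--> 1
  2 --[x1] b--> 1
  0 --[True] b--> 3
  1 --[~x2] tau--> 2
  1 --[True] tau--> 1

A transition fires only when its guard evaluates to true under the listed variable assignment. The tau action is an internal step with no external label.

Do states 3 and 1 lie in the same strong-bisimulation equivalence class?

Bisimulation quotient by refinement:
  π0 = {{0,1,2,3,4}}
  π1 = {{0},{1,3},{2},{4}}
stable after 2 split(s): 4 block(s)
class of 3: {1,3}; class of 1: {1,3}

Answer: BISIMILAR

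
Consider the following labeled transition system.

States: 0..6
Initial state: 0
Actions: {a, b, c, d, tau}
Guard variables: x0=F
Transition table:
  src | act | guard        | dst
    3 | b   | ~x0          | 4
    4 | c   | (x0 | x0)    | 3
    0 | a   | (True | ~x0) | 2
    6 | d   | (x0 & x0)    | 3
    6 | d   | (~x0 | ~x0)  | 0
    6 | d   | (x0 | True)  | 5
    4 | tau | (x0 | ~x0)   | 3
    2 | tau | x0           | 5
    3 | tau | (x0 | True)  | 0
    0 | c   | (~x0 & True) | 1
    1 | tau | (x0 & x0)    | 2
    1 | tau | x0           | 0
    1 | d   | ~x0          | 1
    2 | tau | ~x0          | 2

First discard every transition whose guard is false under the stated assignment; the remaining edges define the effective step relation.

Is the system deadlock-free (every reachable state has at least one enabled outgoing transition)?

R = {0,1,2}
  0: a→2  c→1  [2 out]
  1: d→1  [1 out]
  2: tau→2  [1 out]

Answer: DEADLOCK-FREE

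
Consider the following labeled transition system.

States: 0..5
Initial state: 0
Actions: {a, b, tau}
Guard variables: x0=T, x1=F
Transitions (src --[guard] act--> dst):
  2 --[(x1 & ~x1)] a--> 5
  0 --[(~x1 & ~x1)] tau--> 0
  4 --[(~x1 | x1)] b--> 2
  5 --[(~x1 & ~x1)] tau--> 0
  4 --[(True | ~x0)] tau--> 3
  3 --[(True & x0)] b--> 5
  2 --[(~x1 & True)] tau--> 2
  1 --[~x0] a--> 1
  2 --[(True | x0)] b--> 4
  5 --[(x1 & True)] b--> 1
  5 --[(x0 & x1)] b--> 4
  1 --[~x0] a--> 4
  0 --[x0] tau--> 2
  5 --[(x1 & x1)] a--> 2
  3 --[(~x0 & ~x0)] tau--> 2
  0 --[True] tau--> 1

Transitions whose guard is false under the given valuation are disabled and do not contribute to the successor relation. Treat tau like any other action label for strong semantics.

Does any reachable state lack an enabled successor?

Answer: DEADLOCK at state 1

Trace:
Reachable = {0,1,2,3,4,5}
  0: tau→0  tau→1  tau→2  [deg 3]
  1: ∅  [STUCK]
  2: b→4  tau→2  [deg 2]
  3: b→5  [deg 1]
  4: b→2  tau→3  [deg 2]
  5: tau→0  [deg 1]
witness 1: tau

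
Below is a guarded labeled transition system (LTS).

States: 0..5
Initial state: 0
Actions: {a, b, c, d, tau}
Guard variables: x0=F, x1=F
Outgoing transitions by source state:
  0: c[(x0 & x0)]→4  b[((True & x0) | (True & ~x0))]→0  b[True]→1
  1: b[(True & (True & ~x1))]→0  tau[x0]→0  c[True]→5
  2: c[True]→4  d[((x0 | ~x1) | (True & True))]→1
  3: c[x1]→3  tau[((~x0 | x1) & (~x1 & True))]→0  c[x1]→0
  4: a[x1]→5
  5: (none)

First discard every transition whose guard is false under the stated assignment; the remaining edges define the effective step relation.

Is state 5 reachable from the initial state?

Guard filter leaves 7 enabled edge(s).
Layer 0: {0}
Layer 1: {1}  total {0,1}
Layer 2: {5}  total {0,1,5}
Reach set: {0,1,5}
witness 5: b·c

Answer: REACHABLE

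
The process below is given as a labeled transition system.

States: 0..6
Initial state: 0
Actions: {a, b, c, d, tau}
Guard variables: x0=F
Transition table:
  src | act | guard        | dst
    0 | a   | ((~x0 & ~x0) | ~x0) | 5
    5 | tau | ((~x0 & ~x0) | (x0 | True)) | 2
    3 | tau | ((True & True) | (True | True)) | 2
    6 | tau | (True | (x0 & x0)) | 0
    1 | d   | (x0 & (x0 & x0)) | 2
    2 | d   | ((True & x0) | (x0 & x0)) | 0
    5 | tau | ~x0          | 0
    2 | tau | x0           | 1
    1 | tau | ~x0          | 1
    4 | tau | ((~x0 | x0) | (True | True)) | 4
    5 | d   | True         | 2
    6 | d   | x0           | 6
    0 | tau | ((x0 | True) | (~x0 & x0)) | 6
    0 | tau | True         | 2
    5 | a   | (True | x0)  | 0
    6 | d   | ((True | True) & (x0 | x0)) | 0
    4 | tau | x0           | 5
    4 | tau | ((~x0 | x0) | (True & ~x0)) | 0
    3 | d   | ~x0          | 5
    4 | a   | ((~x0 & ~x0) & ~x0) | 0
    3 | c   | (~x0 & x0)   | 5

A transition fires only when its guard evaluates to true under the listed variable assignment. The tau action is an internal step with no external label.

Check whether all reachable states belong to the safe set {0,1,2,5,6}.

Inv-set: {0,1,2,5,6}
Reachable = {0,2,5,6}
  0: ok
  2: ok
  5: ok
  6: ok

Answer: INVARIANT HOLDS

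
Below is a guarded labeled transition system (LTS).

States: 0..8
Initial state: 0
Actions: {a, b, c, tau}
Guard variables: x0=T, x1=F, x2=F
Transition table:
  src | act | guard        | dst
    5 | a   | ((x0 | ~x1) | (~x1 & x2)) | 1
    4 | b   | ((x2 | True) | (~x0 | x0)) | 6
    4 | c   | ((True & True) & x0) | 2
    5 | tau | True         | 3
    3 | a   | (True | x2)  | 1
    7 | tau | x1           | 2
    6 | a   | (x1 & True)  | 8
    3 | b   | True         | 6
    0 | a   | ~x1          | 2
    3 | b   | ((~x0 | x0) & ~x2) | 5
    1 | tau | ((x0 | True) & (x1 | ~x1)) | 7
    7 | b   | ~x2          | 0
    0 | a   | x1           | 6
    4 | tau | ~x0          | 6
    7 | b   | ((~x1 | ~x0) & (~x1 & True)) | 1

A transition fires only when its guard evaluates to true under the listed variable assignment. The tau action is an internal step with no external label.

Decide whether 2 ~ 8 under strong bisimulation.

Compute ~ classes (split until stable):
  round 0: {{0,1,2,3,4,5,6,7,8}}
  round 1: {{0},{1},{2,6,8},{3},{4},{5},{7}}
7 equivalence class(es) (converged in 2)
class of 2: {2,6,8}; class of 8: {2,6,8}

Answer: BISIMILAR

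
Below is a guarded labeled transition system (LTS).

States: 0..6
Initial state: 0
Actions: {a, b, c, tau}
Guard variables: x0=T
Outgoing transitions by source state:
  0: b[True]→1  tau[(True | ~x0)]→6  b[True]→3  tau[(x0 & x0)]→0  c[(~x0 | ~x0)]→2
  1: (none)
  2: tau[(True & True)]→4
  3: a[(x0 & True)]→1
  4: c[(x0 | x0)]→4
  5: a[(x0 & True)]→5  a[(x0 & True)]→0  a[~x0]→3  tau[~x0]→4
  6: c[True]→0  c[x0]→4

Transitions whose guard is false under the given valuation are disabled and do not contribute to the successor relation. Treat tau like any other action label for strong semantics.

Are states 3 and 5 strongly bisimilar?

Answer: NOT BISIMILAR

Trace:
Compute ~ classes (split until stable):
  round 0: {{0,1,2,3,4,5,6}}
  round 1: {{0},{1},{2},{3,5},{4,6}}
  round 2: {{0},{1},{2},{3},{4},{5},{6}}
stable after 3 split(s): 7 block(s)
3∈{3}, 5∈{5}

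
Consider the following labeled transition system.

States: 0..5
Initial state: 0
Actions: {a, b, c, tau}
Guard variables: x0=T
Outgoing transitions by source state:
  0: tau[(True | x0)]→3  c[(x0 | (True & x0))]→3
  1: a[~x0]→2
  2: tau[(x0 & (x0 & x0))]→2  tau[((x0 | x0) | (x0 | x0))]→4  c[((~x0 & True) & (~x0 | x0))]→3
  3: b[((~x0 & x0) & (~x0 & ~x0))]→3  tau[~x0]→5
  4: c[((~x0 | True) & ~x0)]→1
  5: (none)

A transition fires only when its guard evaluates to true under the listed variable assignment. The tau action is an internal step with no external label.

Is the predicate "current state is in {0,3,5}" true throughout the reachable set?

Answer: INVARIANT HOLDS

Working:
Safe = {0,3,5}
Reach set: {0,3}
  0: safe
  3: safe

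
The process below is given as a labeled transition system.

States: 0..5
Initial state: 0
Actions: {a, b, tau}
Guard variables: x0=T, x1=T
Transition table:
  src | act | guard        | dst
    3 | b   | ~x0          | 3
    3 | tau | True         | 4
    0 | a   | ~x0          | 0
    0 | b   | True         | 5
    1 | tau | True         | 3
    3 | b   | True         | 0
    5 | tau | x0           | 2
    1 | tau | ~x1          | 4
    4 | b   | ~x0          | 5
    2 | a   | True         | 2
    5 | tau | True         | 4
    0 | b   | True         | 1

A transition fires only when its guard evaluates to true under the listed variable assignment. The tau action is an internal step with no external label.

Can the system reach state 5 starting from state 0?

After dropping false guards: 8 live edges.
Layer 0: {0}
Layer 1: {1,5}  total {0,1,5}
Layer 2: {2,3,4}  total {0,1,2,3,4,5}
Reach set: {0,1,2,3,4,5}
Path to 5: b

Answer: REACHABLE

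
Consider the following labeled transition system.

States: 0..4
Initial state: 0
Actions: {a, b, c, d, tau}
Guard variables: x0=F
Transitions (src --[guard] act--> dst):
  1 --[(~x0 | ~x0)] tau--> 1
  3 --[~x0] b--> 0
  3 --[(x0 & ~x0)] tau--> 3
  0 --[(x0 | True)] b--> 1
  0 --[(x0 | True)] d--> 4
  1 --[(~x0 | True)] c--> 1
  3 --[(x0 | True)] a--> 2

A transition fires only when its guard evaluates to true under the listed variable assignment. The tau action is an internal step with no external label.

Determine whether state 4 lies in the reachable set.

Answer: REACHABLE

Trace:
Guard filter leaves 6 enabled edge(s).
depth 0: {0}
depth 1: {1,4}  total {0,1,4}
R = {0,1,4}
trace reaching 4: d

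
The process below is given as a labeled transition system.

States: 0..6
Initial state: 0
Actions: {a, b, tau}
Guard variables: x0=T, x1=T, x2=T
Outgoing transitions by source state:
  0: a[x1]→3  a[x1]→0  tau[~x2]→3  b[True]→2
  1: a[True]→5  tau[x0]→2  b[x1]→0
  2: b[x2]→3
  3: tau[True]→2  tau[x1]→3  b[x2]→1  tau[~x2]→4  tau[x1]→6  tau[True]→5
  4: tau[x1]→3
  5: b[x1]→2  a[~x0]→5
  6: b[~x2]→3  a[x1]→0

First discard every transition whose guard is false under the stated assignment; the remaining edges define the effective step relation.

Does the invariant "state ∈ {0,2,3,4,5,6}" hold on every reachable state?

Answer: INVARIANT VIOLATED at state 1

Trace:
Safe = {0,2,3,4,5,6}
R = {0,1,2,3,5,6}
  0: ✓
  1: VIOLATES
  2: ✓
  3: ✓
  5: ✓
  6: ✓
counterexample path to 1: a·b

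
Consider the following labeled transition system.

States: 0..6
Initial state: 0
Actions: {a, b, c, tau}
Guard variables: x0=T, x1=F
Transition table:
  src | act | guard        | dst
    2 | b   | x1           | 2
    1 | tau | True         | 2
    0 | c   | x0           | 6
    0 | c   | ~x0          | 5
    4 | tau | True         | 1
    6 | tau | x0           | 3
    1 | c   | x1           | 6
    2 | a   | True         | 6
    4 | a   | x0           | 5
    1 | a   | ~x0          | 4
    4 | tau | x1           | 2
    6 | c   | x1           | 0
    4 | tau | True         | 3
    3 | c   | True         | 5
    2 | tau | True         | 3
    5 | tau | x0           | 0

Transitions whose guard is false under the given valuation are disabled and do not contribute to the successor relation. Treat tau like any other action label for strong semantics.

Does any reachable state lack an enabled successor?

Answer: DEADLOCK-FREE

Trace:
Reachable = {0,3,5,6}
  0: c→6  [1 out]
  3: c→5  [1 out]
  5: tau→0  [1 out]
  6: tau→3  [1 out]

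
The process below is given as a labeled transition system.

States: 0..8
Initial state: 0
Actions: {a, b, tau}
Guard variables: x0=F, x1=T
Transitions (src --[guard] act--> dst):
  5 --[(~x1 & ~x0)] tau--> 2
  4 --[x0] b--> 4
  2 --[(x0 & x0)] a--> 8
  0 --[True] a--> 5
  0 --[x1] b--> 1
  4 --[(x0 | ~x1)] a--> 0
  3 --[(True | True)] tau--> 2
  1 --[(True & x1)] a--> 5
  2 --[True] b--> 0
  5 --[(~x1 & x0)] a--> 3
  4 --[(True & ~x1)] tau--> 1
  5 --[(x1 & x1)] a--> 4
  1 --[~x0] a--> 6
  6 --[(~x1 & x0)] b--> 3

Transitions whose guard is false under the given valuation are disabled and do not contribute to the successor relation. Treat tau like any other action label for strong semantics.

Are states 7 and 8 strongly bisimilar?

Bisimulation quotient by refinement:
  π0 = {{0,1,2,3,4,5,6,7,8}}
  π1 = {{0},{1,5},{2},{3},{4,6,7,8}}
  π2 = {{0},{1},{2},{3},{4,6,7,8},{5}}
Fixed point at round 3; 6 class(es).
class of 7: {4,6,7,8}; class of 8: {4,6,7,8}

Answer: BISIMILAR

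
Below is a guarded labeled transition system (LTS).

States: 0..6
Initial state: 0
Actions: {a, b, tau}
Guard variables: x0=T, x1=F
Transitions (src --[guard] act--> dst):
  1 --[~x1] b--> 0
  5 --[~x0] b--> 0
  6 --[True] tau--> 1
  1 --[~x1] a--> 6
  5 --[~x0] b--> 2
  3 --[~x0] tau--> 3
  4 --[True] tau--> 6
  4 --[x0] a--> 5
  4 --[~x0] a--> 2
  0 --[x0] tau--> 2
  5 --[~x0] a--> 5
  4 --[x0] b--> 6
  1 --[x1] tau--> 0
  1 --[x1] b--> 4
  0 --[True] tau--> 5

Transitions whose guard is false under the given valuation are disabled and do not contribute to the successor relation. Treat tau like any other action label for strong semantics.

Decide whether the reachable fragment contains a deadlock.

R = {0,2,5}
  0: tau→2  tau→5  [2 out]
  2: ∅  [deadlock]
  5: ∅  [deadlock]
Path to 2: tau

Answer: DEADLOCK at state 2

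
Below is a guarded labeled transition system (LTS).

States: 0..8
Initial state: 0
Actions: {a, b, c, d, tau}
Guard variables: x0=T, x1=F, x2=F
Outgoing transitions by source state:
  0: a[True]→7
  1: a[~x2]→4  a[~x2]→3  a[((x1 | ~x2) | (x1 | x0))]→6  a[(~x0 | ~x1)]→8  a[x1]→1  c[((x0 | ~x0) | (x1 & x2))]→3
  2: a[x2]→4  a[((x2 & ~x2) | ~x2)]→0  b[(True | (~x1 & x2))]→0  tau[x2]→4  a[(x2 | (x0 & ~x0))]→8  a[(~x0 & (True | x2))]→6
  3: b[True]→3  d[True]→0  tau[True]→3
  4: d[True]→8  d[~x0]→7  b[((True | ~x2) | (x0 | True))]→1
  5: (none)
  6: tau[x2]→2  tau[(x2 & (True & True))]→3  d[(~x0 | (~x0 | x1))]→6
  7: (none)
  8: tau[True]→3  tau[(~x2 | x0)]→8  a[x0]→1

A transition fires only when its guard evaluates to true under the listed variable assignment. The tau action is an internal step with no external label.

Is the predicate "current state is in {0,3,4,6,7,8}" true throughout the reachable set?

Answer: INVARIANT HOLDS

Trace:
Allowed set {0,3,4,6,7,8}
R = {0,7}
  0: ✓
  7: ✓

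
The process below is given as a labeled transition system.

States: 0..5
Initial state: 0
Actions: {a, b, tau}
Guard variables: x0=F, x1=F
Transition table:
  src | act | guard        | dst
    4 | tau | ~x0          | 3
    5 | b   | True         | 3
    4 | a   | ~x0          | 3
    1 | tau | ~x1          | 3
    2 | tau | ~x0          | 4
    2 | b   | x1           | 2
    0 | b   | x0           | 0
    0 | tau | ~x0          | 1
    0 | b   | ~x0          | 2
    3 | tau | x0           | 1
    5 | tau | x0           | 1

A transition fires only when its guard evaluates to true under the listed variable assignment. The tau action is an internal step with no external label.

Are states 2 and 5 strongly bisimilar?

Compute ~ classes (split until stable):
  π0 = {{0,1,2,3,4,5}}
  π1 = {{0},{1,2},{3},{4},{5}}
  π2 = {{0},{1},{2},{3},{4},{5}}
stable after 3 split(s): 6 block(s)
class of 2: {2}; class of 5: {5}

Answer: NOT BISIMILAR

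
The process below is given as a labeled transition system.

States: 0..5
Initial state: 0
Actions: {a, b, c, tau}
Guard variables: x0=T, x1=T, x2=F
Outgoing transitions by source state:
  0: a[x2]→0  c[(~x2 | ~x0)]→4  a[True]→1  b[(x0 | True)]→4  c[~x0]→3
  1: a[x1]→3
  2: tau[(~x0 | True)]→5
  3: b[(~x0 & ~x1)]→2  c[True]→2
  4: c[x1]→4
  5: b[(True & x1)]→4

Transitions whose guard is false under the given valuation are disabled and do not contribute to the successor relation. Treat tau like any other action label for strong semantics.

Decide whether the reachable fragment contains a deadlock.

Answer: DEADLOCK-FREE

Trace:
R = {0,1,2,3,4,5}
  0: a→1  b→4  c→4  [deg 3]
  1: a→3  [deg 1]
  2: tau→5  [deg 1]
  3: c→2  [deg 1]
  4: c→4  [deg 1]
  5: b→4  [deg 1]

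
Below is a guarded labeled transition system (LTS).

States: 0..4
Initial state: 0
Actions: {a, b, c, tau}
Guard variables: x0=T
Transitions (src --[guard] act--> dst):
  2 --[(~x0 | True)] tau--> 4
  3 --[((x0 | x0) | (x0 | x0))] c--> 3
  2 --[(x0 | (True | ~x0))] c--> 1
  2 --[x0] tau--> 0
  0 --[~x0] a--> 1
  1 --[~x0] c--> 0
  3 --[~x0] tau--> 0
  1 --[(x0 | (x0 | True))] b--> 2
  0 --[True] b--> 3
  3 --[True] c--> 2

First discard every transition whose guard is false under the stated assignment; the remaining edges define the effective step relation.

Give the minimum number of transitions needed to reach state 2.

Answer: 2

Working:
Layered search for 2:
  depth 0: {0}
  depth 1: {3}
  depth 2: {2}
depth(2)=2, e.g. b·c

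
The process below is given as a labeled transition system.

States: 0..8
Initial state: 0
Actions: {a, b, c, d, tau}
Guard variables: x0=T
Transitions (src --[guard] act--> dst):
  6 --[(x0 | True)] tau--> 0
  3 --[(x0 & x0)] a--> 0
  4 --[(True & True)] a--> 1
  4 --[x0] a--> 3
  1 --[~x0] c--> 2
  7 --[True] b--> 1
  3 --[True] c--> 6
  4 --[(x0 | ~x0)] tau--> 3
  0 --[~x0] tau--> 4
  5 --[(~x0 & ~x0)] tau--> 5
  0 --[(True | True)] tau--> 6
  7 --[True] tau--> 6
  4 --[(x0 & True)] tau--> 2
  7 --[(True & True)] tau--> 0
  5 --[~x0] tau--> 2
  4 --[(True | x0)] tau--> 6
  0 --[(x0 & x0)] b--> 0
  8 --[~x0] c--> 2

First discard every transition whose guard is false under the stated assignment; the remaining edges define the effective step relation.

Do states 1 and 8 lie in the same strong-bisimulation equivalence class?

Answer: BISIMILAR

Working:
Refine partition for ~:
  P[0] = {{0,1,2,3,4,5,6,7,8}}
  P[1] = {{0,7},{1,2,5,8},{3},{4},{6}}
  P[2] = {{0},{1,2,5,8},{3},{4},{6},{7}}
6 equivalence class(es) (converged in 3)
[1]={1,2,5,8}  [8]={1,2,5,8}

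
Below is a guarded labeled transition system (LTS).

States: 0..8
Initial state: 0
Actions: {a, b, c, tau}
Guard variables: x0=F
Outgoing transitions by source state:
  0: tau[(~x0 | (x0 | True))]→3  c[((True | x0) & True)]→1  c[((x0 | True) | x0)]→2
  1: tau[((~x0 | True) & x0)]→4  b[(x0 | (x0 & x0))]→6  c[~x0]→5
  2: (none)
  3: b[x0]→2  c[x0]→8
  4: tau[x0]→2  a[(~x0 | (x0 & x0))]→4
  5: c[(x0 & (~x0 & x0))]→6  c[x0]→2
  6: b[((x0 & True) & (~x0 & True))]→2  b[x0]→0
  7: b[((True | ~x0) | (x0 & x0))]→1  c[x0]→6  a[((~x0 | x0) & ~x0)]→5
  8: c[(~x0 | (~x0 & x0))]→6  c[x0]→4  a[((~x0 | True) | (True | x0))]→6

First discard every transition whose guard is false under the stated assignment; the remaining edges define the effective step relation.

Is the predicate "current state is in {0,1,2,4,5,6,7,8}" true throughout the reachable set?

Answer: INVARIANT VIOLATED at state 3

Working:
Safe = {0,1,2,4,5,6,7,8}
Reach set: {0,1,2,3,5}
  0: ✓
  1: ✓
  2: ✓
  3: VIOLATES
  5: ✓
witness against invariant: tau → 3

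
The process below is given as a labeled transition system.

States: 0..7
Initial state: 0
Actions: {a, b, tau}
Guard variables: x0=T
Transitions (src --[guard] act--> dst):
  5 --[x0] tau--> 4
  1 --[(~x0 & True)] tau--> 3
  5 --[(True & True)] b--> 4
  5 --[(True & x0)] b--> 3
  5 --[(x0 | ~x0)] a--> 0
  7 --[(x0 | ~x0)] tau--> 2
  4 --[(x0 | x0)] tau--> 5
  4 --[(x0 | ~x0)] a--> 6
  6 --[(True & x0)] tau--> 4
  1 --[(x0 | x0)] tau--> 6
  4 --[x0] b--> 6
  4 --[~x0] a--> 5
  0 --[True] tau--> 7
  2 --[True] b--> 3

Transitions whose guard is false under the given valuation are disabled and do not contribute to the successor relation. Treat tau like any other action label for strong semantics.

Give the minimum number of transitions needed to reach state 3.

BFS to 3:
  depth 0: {0}
  depth 1: {7}
  depth 2: {2}
  depth 3: {3}
first hit 3 at d=3 via tau·tau·b

Answer: 3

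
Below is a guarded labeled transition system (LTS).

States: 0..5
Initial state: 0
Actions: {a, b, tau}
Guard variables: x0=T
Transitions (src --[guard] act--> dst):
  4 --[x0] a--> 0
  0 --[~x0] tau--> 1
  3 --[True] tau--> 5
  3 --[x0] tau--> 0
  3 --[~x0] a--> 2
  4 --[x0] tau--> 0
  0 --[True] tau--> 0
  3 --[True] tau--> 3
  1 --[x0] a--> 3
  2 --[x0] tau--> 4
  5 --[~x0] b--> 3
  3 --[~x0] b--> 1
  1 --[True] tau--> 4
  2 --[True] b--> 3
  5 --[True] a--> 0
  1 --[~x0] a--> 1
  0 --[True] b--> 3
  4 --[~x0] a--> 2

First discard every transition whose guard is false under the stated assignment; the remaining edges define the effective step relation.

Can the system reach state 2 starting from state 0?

12 transition(s) survive guard evaluation.
L0 = {0}
L1 = {3}  total {0,3}
L2 = {5}  total {0,3,5}
Reachable = {0,3,5}

Answer: UNREACHABLE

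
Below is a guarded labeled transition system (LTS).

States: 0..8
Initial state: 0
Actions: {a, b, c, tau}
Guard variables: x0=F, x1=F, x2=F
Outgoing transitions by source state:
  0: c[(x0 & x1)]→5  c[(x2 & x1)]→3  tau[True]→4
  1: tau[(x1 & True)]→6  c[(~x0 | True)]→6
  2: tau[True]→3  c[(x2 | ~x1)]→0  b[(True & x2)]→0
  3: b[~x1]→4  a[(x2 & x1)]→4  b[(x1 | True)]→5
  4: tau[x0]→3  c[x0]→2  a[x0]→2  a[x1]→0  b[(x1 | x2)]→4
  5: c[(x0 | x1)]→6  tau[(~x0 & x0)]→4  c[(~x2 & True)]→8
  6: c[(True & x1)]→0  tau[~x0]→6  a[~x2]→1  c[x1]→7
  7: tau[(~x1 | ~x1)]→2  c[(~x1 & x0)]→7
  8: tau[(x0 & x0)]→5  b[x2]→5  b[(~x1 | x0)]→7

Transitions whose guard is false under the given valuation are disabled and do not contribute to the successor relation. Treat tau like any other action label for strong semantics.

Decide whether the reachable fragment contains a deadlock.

Answer: DEADLOCK at state 4

Working:
R = {0,4}
  0: tau→4  [1 exit(s)]
  4: ∅  [STUCK]
witness 4: tau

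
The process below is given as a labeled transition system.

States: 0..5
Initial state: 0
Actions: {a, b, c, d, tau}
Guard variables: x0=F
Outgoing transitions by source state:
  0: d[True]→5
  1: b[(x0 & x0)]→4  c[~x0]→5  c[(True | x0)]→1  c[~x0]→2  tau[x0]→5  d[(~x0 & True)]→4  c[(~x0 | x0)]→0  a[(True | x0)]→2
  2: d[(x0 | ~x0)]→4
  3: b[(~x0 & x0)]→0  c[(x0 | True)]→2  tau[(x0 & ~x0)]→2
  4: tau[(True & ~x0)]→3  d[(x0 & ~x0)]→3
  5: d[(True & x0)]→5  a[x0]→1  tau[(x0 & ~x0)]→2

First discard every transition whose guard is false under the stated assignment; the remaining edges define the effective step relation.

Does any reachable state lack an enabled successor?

Answer: DEADLOCK at state 5

Working:
Reachable = {0,5}
  0: d→5  [deg 1]
  5: ∅  [deadlock]
trace reaching 5: d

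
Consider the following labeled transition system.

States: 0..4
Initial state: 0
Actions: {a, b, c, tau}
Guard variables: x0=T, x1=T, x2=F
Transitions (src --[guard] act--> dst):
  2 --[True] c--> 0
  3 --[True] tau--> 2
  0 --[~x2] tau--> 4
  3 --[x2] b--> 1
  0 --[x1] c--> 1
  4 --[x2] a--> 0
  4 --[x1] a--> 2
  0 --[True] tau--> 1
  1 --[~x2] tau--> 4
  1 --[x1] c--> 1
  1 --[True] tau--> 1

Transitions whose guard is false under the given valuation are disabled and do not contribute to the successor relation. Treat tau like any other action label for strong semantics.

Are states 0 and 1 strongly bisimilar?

Answer: BISIMILAR

Analysis:
Compute ~ classes (split until stable):
  round 0: {{0,1,2,3,4}}
  round 1: {{0,1},{2},{3},{4}}
stable after 2 split(s): 4 block(s)
[0]={0,1}  [1]={0,1}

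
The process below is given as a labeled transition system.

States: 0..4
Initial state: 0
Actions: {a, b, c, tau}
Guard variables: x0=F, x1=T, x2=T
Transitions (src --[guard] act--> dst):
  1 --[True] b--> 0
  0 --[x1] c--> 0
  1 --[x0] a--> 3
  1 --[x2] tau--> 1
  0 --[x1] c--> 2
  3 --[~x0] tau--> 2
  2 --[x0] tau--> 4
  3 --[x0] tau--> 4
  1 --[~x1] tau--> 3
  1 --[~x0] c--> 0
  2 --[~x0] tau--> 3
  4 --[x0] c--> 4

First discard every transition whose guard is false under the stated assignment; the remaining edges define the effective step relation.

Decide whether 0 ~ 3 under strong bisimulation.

Bisimulation quotient by refinement:
  π0 = {{0,1,2,3,4}}
  π1 = {{0},{1},{2,3},{4}}
stable after 2 split(s): 4 block(s)
[0]={0}  [3]={2,3}

Answer: NOT BISIMILAR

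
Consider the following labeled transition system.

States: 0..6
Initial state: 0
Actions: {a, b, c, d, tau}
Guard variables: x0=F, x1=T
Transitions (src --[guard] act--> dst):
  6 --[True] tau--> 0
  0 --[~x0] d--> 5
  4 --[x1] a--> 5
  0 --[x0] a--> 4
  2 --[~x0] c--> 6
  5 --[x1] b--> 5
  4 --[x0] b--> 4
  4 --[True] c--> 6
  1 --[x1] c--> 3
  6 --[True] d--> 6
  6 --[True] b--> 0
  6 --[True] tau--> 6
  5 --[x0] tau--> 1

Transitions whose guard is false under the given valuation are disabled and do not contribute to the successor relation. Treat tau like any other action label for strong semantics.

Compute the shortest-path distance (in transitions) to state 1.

BFS to 1:
  L0 = {0}
  L1 = {5}
1 never appears.

Answer: UNREACHABLE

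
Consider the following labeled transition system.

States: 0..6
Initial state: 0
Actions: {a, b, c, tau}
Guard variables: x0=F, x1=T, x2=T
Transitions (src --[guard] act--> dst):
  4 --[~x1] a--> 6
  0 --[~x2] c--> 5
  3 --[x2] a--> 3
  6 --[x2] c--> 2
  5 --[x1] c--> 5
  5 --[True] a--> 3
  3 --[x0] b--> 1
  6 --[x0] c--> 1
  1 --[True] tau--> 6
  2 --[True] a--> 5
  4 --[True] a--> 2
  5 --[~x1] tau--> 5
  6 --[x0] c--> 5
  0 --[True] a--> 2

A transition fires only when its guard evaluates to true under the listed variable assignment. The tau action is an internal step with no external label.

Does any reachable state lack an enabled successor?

Answer: DEADLOCK-FREE

Analysis:
Reachable = {0,2,3,5}
  0: a→2  [1 out]
  2: a→5  [1 out]
  3: a→3  [1 out]
  5: a→3  c→5  [2 out]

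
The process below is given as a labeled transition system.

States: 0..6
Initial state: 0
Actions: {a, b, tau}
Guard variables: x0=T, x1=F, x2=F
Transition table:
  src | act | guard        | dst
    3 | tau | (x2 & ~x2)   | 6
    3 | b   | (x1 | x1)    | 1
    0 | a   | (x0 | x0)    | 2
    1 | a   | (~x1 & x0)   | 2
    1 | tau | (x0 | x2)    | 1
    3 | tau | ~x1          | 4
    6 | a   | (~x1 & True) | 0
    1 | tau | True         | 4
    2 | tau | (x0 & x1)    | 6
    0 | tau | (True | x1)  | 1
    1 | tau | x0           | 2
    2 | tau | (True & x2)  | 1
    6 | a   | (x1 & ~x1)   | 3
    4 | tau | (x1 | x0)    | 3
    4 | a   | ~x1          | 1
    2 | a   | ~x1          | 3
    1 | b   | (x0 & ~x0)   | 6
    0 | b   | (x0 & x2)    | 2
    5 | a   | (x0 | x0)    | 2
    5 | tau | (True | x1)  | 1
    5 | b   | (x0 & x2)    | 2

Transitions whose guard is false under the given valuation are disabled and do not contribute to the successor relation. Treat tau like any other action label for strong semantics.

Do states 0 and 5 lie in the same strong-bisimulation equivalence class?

Answer: BISIMILAR

Analysis:
Bisimulation quotient by refinement:
  P[0] = {{0,1,2,3,4,5,6}}
  P[1] = {{0,1,4,5},{2,6},{3}}
  P[2] = {{0,5},{1},{2},{3},{4},{6}}
Fixed point at round 3; 6 class(es).
0∈{0,5}, 5∈{0,5}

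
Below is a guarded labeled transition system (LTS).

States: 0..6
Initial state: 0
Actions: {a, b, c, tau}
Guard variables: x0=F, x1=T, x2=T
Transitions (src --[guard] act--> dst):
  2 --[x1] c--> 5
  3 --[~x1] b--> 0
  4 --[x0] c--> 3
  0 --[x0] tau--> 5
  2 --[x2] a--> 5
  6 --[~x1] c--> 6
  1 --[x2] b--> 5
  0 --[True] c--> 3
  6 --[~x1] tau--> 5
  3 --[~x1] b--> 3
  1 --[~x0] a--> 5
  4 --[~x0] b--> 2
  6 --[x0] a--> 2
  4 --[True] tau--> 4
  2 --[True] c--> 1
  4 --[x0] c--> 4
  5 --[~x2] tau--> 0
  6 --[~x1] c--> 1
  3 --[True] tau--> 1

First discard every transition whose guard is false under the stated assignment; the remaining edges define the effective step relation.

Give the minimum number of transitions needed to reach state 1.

Answer: 2

Analysis:
BFS to 1:
  depth 0: {0}
  depth 1: {3}
  depth 2: {1}
depth(1)=2, e.g. c·tau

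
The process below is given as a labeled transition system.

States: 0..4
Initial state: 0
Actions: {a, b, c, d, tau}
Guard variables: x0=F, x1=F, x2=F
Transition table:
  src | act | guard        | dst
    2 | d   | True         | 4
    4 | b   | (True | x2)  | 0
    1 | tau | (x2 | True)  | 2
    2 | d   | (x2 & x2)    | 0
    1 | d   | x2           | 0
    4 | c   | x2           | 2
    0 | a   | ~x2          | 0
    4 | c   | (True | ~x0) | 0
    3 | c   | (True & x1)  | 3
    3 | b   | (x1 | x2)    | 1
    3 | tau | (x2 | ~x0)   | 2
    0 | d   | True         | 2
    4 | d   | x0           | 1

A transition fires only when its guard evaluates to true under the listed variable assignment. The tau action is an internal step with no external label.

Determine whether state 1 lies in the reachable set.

Guard filter leaves 7 enabled edge(s).
depth 0: {0}
depth 1: {2}  total {0,2}
depth 2: {4}  total {0,2,4}
Reach set: {0,2,4}

Answer: UNREACHABLE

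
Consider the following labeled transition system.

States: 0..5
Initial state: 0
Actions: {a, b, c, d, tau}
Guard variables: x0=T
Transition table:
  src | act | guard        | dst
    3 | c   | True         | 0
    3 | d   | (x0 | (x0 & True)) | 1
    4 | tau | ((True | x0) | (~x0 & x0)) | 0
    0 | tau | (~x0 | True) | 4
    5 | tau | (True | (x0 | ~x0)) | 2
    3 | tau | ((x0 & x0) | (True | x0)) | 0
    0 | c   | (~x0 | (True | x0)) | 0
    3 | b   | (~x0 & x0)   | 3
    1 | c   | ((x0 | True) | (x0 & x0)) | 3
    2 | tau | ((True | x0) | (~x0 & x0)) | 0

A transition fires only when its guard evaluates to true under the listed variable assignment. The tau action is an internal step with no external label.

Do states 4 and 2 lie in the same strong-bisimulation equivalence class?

Refine partition for ~:
  P[0] = {{0,1,2,3,4,5}}
  P[1] = {{0},{1},{2,4,5},{3}}
  P[2] = {{0},{1},{2,4},{3},{5}}
Fixed point at round 3; 5 class(es).
4∈{2,4}, 2∈{2,4}

Answer: BISIMILAR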